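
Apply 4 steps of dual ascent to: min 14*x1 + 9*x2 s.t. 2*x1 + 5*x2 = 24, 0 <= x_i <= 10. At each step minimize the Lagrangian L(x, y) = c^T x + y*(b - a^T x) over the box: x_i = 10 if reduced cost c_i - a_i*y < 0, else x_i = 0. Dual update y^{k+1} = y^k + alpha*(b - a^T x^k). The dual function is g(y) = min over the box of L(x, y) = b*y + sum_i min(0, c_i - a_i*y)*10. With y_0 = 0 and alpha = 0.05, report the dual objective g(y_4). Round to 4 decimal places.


Dual ascent for LP: min 14*x1 + 9*x2, 2*x1 + 5*x2 = 24, 0 <= x_i <= 10
Step 1: y^k = 0.0, reduced costs: (14.0, 9.0)
  x^k = (0.0, 0.0), subgradient = b - a^T x = 24.0
  y^{k+1} = 0.0 + 0.05*24.0 = 1.2
Step 2: y^k = 1.2, reduced costs: (11.6, 3.0)
  x^k = (0.0, 0.0), subgradient = b - a^T x = 24.0
  y^{k+1} = 1.2 + 0.05*24.0 = 2.4
Step 3: y^k = 2.4, reduced costs: (9.2, -3.0)
  x^k = (0.0, 10.0), subgradient = b - a^T x = -26.0
  y^{k+1} = 2.4 + 0.05*-26.0 = 1.1
Step 4: y^k = 1.1, reduced costs: (11.8, 3.5)
  x^k = (0.0, 0.0), subgradient = b - a^T x = 24.0
  y^{k+1} = 1.1 + 0.05*24.0 = 2.3
Dual objective at y_4 = 2.3: reduced costs (9.4, -2.5), box minimizer x = (0.0, 10.0)
g(y_4) = b*y + (c1 - a1*y)*x1 + (c2 - a2*y)*x2 = 24*2.3 + 9.4*0.0 + (-2.5)*10.0 = 55.2 + 0.0 - 25.0 = 30.2


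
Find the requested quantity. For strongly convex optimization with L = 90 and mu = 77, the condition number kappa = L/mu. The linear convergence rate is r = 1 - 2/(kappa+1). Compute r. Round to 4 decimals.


Step 1: Compute the condition number.
kappa = L/mu = 90/77 = 1.1688
Step 2: Compute the convergence rate.
r = 1 - 2/(kappa + 1) = 1 - 2*mu/(L + mu) = (L - mu)/(L + mu) = 13/167 = 0.0778


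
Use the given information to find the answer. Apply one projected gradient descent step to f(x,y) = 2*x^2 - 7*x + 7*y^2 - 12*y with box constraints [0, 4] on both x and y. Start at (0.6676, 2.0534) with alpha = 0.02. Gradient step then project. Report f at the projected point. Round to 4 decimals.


Step 1: Compute gradient at (0.6676, 2.0534).
grad_x = 2*2*0.6676 - 7 = -4.3296
grad_y = 2*7*2.0534 - 12 = 16.7476
Step 2: Gradient step.
x_raw = 0.6676 - 0.02*-4.3296 = 0.7542
y_raw = 2.0534 - 0.02*16.7476 = 1.7184
Step 3: Project onto [0, 4].
x_proj = clip(0.7542) = 0.7542
y_proj = clip(1.7184) = 1.7184
Step 4: Evaluate f.
f(0.7542, 1.7184) = -4.0917


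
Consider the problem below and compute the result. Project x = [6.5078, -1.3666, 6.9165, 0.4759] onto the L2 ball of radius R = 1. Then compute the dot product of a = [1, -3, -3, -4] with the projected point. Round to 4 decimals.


Step 1: Compute ||x|| (intermediates to 6 decimals).
||x|| = sqrt(6.5078^2 + (-1.3666)^2 + 6.9165^2 + 0.4759^2) = 9.606431
Step 2: Project.
Since ||x|| > R, scale = R/||x|| = 1/9.606431 = 0.104097, proj(x) = scale * x
proj(x) = [0.677442, -0.142259, 0.719987, 0.04954]
Step 3: Dot product.
a^T * proj(x) = 1*0.677442 - 3*(-0.142259) - 3*0.719987 - 4*0.04954 = -1.2539


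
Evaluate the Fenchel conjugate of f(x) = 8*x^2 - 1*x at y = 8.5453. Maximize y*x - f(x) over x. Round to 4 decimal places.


f*(y) = sup_x {y*x - a*x^2 - b*x} = sup_x {(y-b)*x - a*x^2}
FOC: (y - b) - 2a*x = 0 => x* = (y - b)/(2a)
x* = (8.5453 + 1)/(2*8) = 0.5966
f*(8.5453) = (y-b)^2/(4a) = (8.5453 + 1)^2/(4*8)
= 91.1128/32 = 2.8473


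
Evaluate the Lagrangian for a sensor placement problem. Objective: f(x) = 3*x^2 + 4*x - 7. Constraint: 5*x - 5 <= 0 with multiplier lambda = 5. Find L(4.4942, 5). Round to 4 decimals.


Step 1: Evaluate f(x).
f(4.4942) = 3*4.4942^2 + 4*4.4942 - 7 = 71.5703
Step 2: Evaluate g(x).
g(4.4942) = 5*4.4942 - 5 = 17.471
Step 3: Compute Lagrangian.
L = 71.5703 + 5*17.471 = 158.9253


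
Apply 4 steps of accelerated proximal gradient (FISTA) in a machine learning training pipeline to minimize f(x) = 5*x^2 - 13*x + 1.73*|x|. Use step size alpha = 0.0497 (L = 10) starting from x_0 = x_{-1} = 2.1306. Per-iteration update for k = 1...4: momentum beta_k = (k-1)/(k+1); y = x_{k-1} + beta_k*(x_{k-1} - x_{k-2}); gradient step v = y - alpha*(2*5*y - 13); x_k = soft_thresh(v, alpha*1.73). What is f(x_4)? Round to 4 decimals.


FISTA on f(x) = 5*x^2 - 13*x + 1.73*|x|
L = 10, alpha = 0.0497
Iteration 1: beta = 0.0, y = 2.1306 + 0.0*(2.1306 - 2.1306) = 2.1306
  grad(y) = 8.306, v = y - alpha*grad = 1.7178
  prox(v) = soft_thresh(1.7178, 0.086) = 1.6318
Iteration 2: beta = 0.3333, y = 1.6318 + 0.3333*(1.6318 - 2.1306) = 1.4655
  grad(y) = 1.6555, v = y - alpha*grad = 1.3833
  prox(v) = soft_thresh(1.3833, 0.086) = 1.2973
Iteration 3: beta = 0.5, y = 1.2973 + 0.5*(1.2973 - 1.6318) = 1.13
  grad(y) = -1.6997, v = y - alpha*grad = 1.2145
  prox(v) = soft_thresh(1.2145, 0.086) = 1.1285
Iteration 4: beta = 0.6, y = 1.1285 + 0.6*(1.1285 - 1.2973) = 1.0273
  grad(y) = -2.7274, v = y - alpha*grad = 1.1628
  prox(v) = soft_thresh(1.1628, 0.086) = 1.0768
f(x_4) = 5*1.0768^2 - 13*1.0768 + 1.73*|1.0768| = -6.3381


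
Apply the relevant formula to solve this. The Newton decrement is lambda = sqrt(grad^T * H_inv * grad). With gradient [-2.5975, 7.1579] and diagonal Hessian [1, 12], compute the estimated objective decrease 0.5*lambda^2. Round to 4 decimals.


Step 1: H is diagonal, so H^(-1) * g = [-2.5975, 0.5965].
Step 2: g^T H^(-1) g = sum_i g_i^2 / H_ii
  = (-2.5975)^2/1 + (7.1579)^2/12
  = 6.747 + 4.2696 = 11.0166
Step 3: Objective decrease = 0.5 * g^T H^(-1) g = 5.5083


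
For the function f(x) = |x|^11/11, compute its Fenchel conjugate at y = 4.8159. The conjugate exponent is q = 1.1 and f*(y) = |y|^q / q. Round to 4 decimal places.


The conjugate exponent q satisfies 1/p + 1/q = 1.
p = 11, so q = 11/(11 - 1) = 1.1
|y|^q = 4.8159^1.1 = 5.6357
f*(4.8159) = 5.6357 / 1.1 = 5.1233


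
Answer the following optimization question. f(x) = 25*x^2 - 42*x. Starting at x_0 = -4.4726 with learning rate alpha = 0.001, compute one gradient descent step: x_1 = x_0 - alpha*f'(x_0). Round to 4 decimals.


We compute the gradient at x_0 and apply the update.
f'(x) = 50*x - 42
f'(-4.4726) = 50*-4.4726 - 42 = -265.63
x_1 = -4.4726 - 0.001*-265.63 = -4.207


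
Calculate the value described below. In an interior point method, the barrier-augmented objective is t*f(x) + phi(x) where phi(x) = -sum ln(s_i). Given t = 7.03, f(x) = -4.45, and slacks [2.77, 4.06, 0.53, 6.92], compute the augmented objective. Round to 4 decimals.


Step 1: Compute log-barrier.
ln values: [1.0188, 1.4012, -0.6349, 1.9344]
phi = -(1.0188 + 1.4012 - 0.6349 + 1.9344) = -3.7196
Step 2: Compute augmented objective.
t*f(x) = 7.03*-4.45 = -31.2835
Total = -31.2835 - 3.7196 = -35.0031


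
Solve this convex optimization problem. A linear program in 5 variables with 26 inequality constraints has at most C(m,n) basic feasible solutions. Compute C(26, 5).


Each vertex corresponds to some choice of n active constraints out of m, so the number of vertices is at most C(m, n) = m! / (n!(m-n)!).
m = 26, n = 5
Numerator: 26 * 25 * 24 * 23 * 22
Denominator: 5! = 120
C(26, 5) = 65780


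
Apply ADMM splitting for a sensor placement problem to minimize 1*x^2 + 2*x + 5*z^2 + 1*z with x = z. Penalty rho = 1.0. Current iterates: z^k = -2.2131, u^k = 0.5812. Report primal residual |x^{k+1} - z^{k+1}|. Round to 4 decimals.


ADMM iteration with rho = 1.0, z^k = -2.2131, u^k = 0.5812
Step 1: x-update.
Minimize 1*x^2 + 2*x + (1.0/2)*(x + 2.2131 + 0.5812)^2
FOC: (2*1 + 1.0)*x = -2 + 1.0*(-2.2131 - 0.5812)
x^{k+1} = -1.5981
Step 2: z-update.
Minimize 5*z^2 + 1*z + (1.0/2)*(-1.5981 - z + 0.5812)^2
FOC: (2*5 + 1.0)*z = -1 + 1.0*(-1.5981 + 0.5812)
z^{k+1} = -0.1834
Step 3: u-update.
u^{k+1} = 0.5812 - 1.5981 + 0.1834 = -0.8335
Step 4: Primal residual = |-1.5981 + 0.1834| = 1.4147


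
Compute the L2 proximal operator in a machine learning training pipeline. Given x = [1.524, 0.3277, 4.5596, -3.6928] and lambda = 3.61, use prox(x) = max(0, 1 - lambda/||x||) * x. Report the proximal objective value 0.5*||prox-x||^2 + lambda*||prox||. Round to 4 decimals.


Step 1: Compute ||x||.
||x|| = 6.071
Step 2: Compute scaling factor.
scale = max(0, 1 - 3.61/6.071) = 0.4054
Step 3: prox(x) = [0.6178, 0.1328, 1.8483, -1.4969]
||prox(x)|| = 2.461
Step 4: Proximal objective.
0.5*||prox-x||^2 = 6.5161
lambda*||prox|| = 8.8842
Total = 15.4002


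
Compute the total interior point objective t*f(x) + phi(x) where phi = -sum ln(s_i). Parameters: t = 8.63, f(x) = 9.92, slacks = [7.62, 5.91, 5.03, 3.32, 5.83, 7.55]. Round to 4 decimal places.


Step 1: Compute log-barrier.
ln values: [2.0308, 1.7766, 1.6154, 1.2, 1.763, 2.0215]
phi = -(2.0308 + 1.7766 + 1.6154 + 1.2 + 1.763 + 2.0215) = -10.4074
Step 2: Compute augmented objective.
t*f(x) = 8.63*9.92 = 85.6096
Total = 85.6096 - 10.4074 = 75.2022


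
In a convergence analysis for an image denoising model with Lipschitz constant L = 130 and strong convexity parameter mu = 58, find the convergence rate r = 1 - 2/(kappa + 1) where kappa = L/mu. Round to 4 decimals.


Step 1: Compute the condition number.
kappa = L/mu = 130/58 = 2.2414
Step 2: Compute the convergence rate.
r = 1 - 2/(kappa + 1) = 1 - 2*mu/(L + mu) = (L - mu)/(L + mu) = 72/188 = 0.383


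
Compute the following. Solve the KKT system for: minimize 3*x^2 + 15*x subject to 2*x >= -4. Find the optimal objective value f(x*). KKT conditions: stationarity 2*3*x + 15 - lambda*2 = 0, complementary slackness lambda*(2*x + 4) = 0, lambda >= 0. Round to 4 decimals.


Step 1: Try lambda = 0 (constraint inactive).
x_unc = -15/(2*3) = -2.5
Check: 2*-2.5 = -5.0 < -4 -- violated!
Step 2: Constraint must be active: 2*x = -4
x* = -4/2 = -2.0
lambda = (2*3*(-2.0) + 15)/2 = 1.5
Step 3: Compute optimal value.
f(x*) = 3*(-2.0)^2 + 15*(-2.0) = -18.0


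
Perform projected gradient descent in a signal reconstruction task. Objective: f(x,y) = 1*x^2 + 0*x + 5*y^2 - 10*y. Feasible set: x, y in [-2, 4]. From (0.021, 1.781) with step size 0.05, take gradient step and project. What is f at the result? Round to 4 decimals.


Step 1: Compute gradient at (0.021, 1.781).
grad_x = 2*1*0.021 + 0 = 0.042
grad_y = 2*5*1.781 - 10 = 7.81
Step 2: Gradient step.
x_raw = 0.021 - 0.05*0.042 = 0.0189
y_raw = 1.781 - 0.05*7.81 = 1.3905
Step 3: Project onto [-2, 4].
x_proj = clip(0.0189) = 0.0189
y_proj = clip(1.3905) = 1.3905
Step 4: Evaluate f.
f(0.0189, 1.3905) = -4.2372


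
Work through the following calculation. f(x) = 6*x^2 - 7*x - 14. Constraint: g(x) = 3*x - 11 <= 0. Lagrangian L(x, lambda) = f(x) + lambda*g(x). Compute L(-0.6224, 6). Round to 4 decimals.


Step 1: Evaluate f(x).
f(-0.6224) = 6*(-0.6224)^2 - 7*(-0.6224) - 14 = -7.3189
Step 2: Evaluate g(x).
g(-0.6224) = 3*-0.6224 - 11 = -12.8672
Step 3: Compute Lagrangian.
L = -7.3189 + 6*-12.8672 = -84.5221


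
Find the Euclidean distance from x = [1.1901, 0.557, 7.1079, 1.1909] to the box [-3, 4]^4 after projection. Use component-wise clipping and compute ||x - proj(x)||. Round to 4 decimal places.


Project each component onto [-3, 4].
clip(1.1901) = 1.1901, clip(0.557) = 0.557, clip(7.1079) = 4.0, clip(1.1909) = 1.1909
Projection = [1.1901, 0.557, 4.0, 1.1909]
Squared diffs: [0.0, 0.0, 9.659, 0.0]
Distance = sqrt(9.659) = 3.1079


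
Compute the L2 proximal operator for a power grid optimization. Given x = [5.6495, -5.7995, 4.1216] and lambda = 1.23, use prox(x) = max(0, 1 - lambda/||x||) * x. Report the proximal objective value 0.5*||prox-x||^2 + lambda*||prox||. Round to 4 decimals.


Step 1: Compute ||x||.
||x|| = 9.0851
Step 2: Compute scaling factor.
scale = max(0, 1 - 1.23/9.0851) = 0.8646
Step 3: prox(x) = [4.8846, -5.0143, 3.5636]
||prox(x)|| = 7.8551
Step 4: Proximal objective.
0.5*||prox-x||^2 = 0.7565
lambda*||prox|| = 9.6618
Total = 10.4182


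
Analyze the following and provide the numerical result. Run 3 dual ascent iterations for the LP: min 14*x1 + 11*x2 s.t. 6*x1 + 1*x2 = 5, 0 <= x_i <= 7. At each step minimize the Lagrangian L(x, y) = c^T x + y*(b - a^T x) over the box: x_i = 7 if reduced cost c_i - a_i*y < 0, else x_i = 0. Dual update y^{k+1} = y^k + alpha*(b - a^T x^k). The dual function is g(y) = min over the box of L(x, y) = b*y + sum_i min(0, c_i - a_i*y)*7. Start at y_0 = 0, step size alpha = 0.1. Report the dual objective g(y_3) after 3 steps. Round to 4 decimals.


Dual ascent for LP: min 14*x1 + 11*x2, 6*x1 + 1*x2 = 5, 0 <= x_i <= 7
Step 1: y^k = 0.0, reduced costs: (14.0, 11.0)
  x^k = (0.0, 0.0), subgradient = b - a^T x = 5.0
  y^{k+1} = 0.0 + 0.1*5.0 = 0.5
Step 2: y^k = 0.5, reduced costs: (11.0, 10.5)
  x^k = (0.0, 0.0), subgradient = b - a^T x = 5.0
  y^{k+1} = 0.5 + 0.1*5.0 = 1.0
Step 3: y^k = 1.0, reduced costs: (8.0, 10.0)
  x^k = (0.0, 0.0), subgradient = b - a^T x = 5.0
  y^{k+1} = 1.0 + 0.1*5.0 = 1.5
Dual objective at y_3 = 1.5: reduced costs (5.0, 9.5), box minimizer x = (0.0, 0.0)
g(y_3) = b*y + (c1 - a1*y)*x1 + (c2 - a2*y)*x2 = 5*1.5 + 5.0*0.0 + 9.5*0.0 = 7.5 + 0.0 + 0.0 = 7.5


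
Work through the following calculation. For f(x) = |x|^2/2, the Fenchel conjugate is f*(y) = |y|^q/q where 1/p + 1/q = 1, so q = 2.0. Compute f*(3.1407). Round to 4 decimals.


The conjugate exponent q satisfies 1/p + 1/q = 1.
p = 2, so q = 2/(2 - 1) = 2.0
|y|^q = 3.1407^2.0 = 9.864
f*(3.1407) = 9.864 / 2.0 = 4.932


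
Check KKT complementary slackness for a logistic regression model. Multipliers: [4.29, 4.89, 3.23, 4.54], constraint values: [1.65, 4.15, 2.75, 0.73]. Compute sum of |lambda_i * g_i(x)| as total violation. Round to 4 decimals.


KKT complementary slackness check:
lambda_1 * g_1 = 4.29 * 1.65 = 7.0785
lambda_2 * g_2 = 4.89 * 4.15 = 20.2935
lambda_3 * g_3 = 3.23 * 2.75 = 8.8825
lambda_4 * g_4 = 4.54 * 0.73 = 3.3142
Total violation = 7.0785 + 20.2935 + 8.8825 + 3.3142 = 39.5687


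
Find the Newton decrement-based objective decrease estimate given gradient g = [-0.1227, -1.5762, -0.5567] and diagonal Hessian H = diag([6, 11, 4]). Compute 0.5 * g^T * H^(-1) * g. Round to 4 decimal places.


Step 1: H is diagonal, so H^(-1) * g = [-0.0205, -0.1433, -0.1392].
Step 2: g^T H^(-1) g = sum_i g_i^2 / H_ii
  = (-0.1227)^2/6 + (-1.5762)^2/11 + (-0.5567)^2/4
  = 0.0025 + 0.2259 + 0.0775 = 0.3058
Step 3: Objective decrease = 0.5 * g^T H^(-1) g = 0.1529


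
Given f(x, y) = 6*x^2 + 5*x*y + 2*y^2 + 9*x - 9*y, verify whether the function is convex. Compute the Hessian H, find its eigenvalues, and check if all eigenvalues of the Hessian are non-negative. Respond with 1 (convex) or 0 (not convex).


The Hessian of f(x,y) = 6*x^2 + 5*x*y + 2*y^2 + 9*x - 9*y is:
H = [[12, 5], [5, 4]]
Trace = 12 + 4 = 16
Determinant = 12*4 - (5)^2 = 23
Discriminant = (16)^2 - 4*23 = 164.0
Eigenvalues: lambda_1 = 1.5969, lambda_2 = 14.4031
The function is convex.

1


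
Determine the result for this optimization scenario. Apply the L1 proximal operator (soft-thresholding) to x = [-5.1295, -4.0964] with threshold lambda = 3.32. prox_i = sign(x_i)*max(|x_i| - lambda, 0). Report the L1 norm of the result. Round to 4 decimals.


Soft-thresholding with lambda = 3.32:
prox(-5.1295) = sign(-5.1295)*max(|-5.1295| - 3.32, 0) = -1.8095
prox(-4.0964) = sign(-4.0964)*max(|-4.0964| - 3.32, 0) = -0.7764
prox(x) = [-1.8095, -0.7764]
||prox(x)||_1 = 1.8095 + 0.7764 = 2.5859


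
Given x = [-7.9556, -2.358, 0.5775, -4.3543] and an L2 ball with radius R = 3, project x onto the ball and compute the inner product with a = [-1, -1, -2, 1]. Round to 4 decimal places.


Step 1: Compute ||x|| (intermediates to 6 decimals).
||x|| = sqrt((-7.9556)^2 + (-2.358)^2 + 0.5775^2 + (-4.3543)^2) = 9.388566
Step 2: Project.
Since ||x|| > R, scale = R/||x|| = 3/9.388566 = 0.319538, proj(x) = scale * x
proj(x) = [-2.542117, -0.753471, 0.184533, -1.391364]
Step 3: Dot product.
a^T * proj(x) = -1*(-2.542117) - 1*(-0.753471) - 2*0.184533 + 1*(-1.391364) = 1.5352


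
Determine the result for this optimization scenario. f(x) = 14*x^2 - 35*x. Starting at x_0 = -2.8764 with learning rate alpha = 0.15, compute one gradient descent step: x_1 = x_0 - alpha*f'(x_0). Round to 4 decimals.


We compute the gradient at x_0 and apply the update.
f'(x) = 28*x - 35
f'(-2.8764) = 28*-2.8764 - 35 = -115.5392
x_1 = -2.8764 - 0.15*-115.5392 = 14.4545


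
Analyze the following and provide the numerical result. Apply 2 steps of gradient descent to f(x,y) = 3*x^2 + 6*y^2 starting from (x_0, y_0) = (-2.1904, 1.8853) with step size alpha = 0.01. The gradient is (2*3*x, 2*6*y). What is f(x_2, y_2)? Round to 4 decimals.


Gradient descent on f(x,y) = 3*x^2 + 6*y^2.
Starting point: (-2.1904, 1.8853), alpha = 0.01
Step 1: grad_x = 2*3*-2.1904 = -13.1424, grad_y = 2*6*1.8853 = 22.6236
  x_1 = -2.1904 - 0.01*-13.1424 = -2.059
  y_1 = 1.8853 - 0.01*22.6236 = 1.6591
Step 2: grad_x = 2*3*-2.059 = -12.3539, grad_y = 2*6*1.6591 = 19.9088
  x_2 = -2.059 - 0.01*-12.3539 = -1.9354
  y_2 = 1.6591 - 0.01*19.9088 = 1.46
f(-1.9354, 1.46) = 3*(-1.9354)^2 + 6*1.46^2 = 24.0269


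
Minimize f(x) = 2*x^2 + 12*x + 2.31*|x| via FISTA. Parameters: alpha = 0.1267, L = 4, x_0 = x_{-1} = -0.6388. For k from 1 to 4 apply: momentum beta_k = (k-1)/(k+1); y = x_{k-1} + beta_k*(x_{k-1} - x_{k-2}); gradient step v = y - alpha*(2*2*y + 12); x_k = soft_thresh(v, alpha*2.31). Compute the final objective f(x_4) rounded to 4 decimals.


FISTA on f(x) = 2*x^2 + 12*x + 2.31*|x|
L = 4, alpha = 0.1267
Iteration 1: beta = 0.0, y = -0.6388 + 0.0*(-0.6388 + 0.6388) = -0.6388
  grad(y) = 9.4448, v = y - alpha*grad = -1.8355
  prox(v) = soft_thresh(-1.8355, 0.2927) = -1.5428
Iteration 2: beta = 0.3333, y = -1.5428 + 0.3333*(-1.5428 + 0.6388) = -1.8441
  grad(y) = 4.6236, v = y - alpha*grad = -2.4299
  prox(v) = soft_thresh(-2.4299, 0.2927) = -2.1372
Iteration 3: beta = 0.5, y = -2.1372 + 0.5*(-2.1372 + 1.5428) = -2.4345
  grad(y) = 2.2621, v = y - alpha*grad = -2.7211
  prox(v) = soft_thresh(-2.7211, 0.2927) = -2.4284
Iteration 4: beta = 0.6, y = -2.4284 + 0.6*(-2.4284 + 2.1372) = -2.6031
  grad(y) = 1.5876, v = y - alpha*grad = -2.8042
  prox(v) = soft_thresh(-2.8042, 0.2927) = -2.5116
f(x_4) = 2*(-2.5116)^2 + 12*(-2.5116) + 2.31*|-2.5116| = -11.7211


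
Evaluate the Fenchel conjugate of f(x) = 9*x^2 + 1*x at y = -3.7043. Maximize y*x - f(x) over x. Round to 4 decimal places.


f*(y) = sup_x {y*x - a*x^2 - b*x} = sup_x {(y-b)*x - a*x^2}
FOC: (y - b) - 2a*x = 0 => x* = (y - b)/(2a)
x* = (-3.7043 - 1)/(2*9) = -0.2614
f*(-3.7043) = (y-b)^2/(4a) = (-3.7043 - 1)^2/(4*9)
= 22.1304/36 = 0.6147


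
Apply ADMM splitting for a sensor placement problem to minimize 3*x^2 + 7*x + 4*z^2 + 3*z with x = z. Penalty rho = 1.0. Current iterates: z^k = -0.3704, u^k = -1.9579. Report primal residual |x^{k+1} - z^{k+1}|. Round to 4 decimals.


ADMM iteration with rho = 1.0, z^k = -0.3704, u^k = -1.9579
Step 1: x-update.
Minimize 3*x^2 + 7*x + (1.0/2)*(x + 0.3704 - 1.9579)^2
FOC: (2*3 + 1.0)*x = -7 + 1.0*(-0.3704 + 1.9579)
x^{k+1} = -0.7732
Step 2: z-update.
Minimize 4*z^2 + 3*z + (1.0/2)*(-0.7732 - z - 1.9579)^2
FOC: (2*4 + 1.0)*z = -3 + 1.0*(-0.7732 - 1.9579)
z^{k+1} = -0.6368
Step 3: u-update.
u^{k+1} = -1.9579 - 0.7732 + 0.6368 = -2.0943
Step 4: Primal residual = |-0.7732 + 0.6368| = 0.1364


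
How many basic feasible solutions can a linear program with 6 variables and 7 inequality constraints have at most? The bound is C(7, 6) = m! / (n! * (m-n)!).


Each vertex corresponds to some choice of n active constraints out of m, so the number of vertices is at most C(m, n) = m! / (n!(m-n)!).
m = 7, n = 6
Numerator: 7 * 6 * 5 * 4 * 3 * 2
Denominator: 6! = 720
C(7, 6) = 7


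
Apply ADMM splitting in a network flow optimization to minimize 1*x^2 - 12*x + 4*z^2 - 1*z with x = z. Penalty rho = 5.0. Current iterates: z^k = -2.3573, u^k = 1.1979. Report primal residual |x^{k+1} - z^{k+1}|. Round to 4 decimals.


ADMM iteration with rho = 5.0, z^k = -2.3573, u^k = 1.1979
Step 1: x-update.
Minimize 1*x^2 - 12*x + (5.0/2)*(x + 2.3573 + 1.1979)^2
FOC: (2*1 + 5.0)*x = 12 + 5.0*(-2.3573 - 1.1979)
x^{k+1} = -0.8251
Step 2: z-update.
Minimize 4*z^2 - 1*z + (5.0/2)*(-0.8251 - z + 1.1979)^2
FOC: (2*4 + 5.0)*z = 1 + 5.0*(-0.8251 + 1.1979)
z^{k+1} = 0.2203
Step 3: u-update.
u^{k+1} = 1.1979 - 0.8251 - 0.2203 = 0.1525
Step 4: Primal residual = |-0.8251 - 0.2203| = 1.0454


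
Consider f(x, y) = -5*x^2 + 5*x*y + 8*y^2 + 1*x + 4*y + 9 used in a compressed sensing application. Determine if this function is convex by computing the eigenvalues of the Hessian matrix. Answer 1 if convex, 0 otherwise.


The Hessian of f(x,y) = -5*x^2 + 5*x*y + 8*y^2 + 1*x + 4*y + 9 is:
H = [[-10, 5], [5, 16]]
Trace = -10 + 16 = 6
Determinant = -10*16 - (5)^2 = -185
Discriminant = (6)^2 - 4*-185 = 776.0
Eigenvalues: lambda_1 = -10.9284, lambda_2 = 16.9284
The function is not convex.

0


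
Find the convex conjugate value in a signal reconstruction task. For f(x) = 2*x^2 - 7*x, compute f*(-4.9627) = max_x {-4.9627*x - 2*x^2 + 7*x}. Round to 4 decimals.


f*(y) = sup_x {y*x - a*x^2 - b*x} = sup_x {(y-b)*x - a*x^2}
FOC: (y - b) - 2a*x = 0 => x* = (y - b)/(2a)
x* = (-4.9627 + 7)/(2*2) = 0.5093
f*(-4.9627) = (y-b)^2/(4a) = (-4.9627 + 7)^2/(4*2)
= 4.1506/8 = 0.5188


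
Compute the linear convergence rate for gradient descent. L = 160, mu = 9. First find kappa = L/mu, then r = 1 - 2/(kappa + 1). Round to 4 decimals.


Step 1: Compute the condition number.
kappa = L/mu = 160/9 = 17.7778
Step 2: Compute the convergence rate.
r = 1 - 2/(kappa + 1) = 1 - 2*mu/(L + mu) = (L - mu)/(L + mu) = 151/169 = 0.8935


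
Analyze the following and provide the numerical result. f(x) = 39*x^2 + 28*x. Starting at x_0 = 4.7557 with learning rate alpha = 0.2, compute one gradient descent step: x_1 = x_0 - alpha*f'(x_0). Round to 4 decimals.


We compute the gradient at x_0 and apply the update.
f'(x) = 78*x + 28
f'(4.7557) = 78*4.7557 + 28 = 398.9446
x_1 = 4.7557 - 0.2*398.9446 = -75.0332


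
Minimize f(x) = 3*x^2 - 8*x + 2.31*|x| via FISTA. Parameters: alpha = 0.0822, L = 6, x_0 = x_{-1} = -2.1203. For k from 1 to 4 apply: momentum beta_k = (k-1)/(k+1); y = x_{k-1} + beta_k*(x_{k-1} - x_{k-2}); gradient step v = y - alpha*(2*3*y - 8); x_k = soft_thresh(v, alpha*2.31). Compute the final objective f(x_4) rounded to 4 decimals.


FISTA on f(x) = 3*x^2 - 8*x + 2.31*|x|
L = 6, alpha = 0.0822
Iteration 1: beta = 0.0, y = -2.1203 + 0.0*(-2.1203 + 2.1203) = -2.1203
  grad(y) = -20.7218, v = y - alpha*grad = -0.417
  prox(v) = soft_thresh(-0.417, 0.1899) = -0.2271
Iteration 2: beta = 0.3333, y = -0.2271 + 0.3333*(-0.2271 + 2.1203) = 0.404
  grad(y) = -5.5761, v = y - alpha*grad = 0.8623
  prox(v) = soft_thresh(0.8623, 0.1899) = 0.6725
Iteration 3: beta = 0.5, y = 0.6725 + 0.5*(0.6725 + 0.2271) = 1.1222
  grad(y) = -1.2666, v = y - alpha*grad = 1.2263
  prox(v) = soft_thresh(1.2263, 0.1899) = 1.0365
Iteration 4: beta = 0.6, y = 1.0365 + 0.6*(1.0365 - 0.6725) = 1.2549
  grad(y) = -0.4708, v = y - alpha*grad = 1.2936
  prox(v) = soft_thresh(1.2936, 0.1899) = 1.1037
f(x_4) = 3*1.1037^2 - 8*1.1037 + 2.31*|1.1037| = -2.6256


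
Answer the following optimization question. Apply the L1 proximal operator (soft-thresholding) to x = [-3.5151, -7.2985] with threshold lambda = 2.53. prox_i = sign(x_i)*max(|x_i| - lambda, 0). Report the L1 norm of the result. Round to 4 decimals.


Soft-thresholding with lambda = 2.53:
prox(-3.5151) = sign(-3.5151)*max(|-3.5151| - 2.53, 0) = -0.9851
prox(-7.2985) = sign(-7.2985)*max(|-7.2985| - 2.53, 0) = -4.7685
prox(x) = [-0.9851, -4.7685]
||prox(x)||_1 = 0.9851 + 4.7685 = 5.7536


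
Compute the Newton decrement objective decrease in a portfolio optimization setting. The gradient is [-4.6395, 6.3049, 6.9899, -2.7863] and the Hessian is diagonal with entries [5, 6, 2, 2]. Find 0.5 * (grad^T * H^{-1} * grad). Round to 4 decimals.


Step 1: H is diagonal, so H^(-1) * g = [-0.9279, 1.0508, 3.495, -1.3932].
Step 2: g^T H^(-1) g = sum_i g_i^2 / H_ii
  = (-4.6395)^2/5 + (6.3049)^2/6 + (6.9899)^2/2 + (-2.7863)^2/2
  = 4.305 + 6.6253 + 24.4294 + 3.8817 = 39.2414
Step 3: Objective decrease = 0.5 * g^T H^(-1) g = 19.6207


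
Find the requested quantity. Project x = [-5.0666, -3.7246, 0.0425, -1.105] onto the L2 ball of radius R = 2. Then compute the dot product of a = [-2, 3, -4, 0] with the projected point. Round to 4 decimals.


Step 1: Compute ||x|| (intermediates to 6 decimals).
||x|| = sqrt((-5.0666)^2 + (-3.7246)^2 + 0.0425^2 + (-1.105)^2) = 6.384819
Step 2: Project.
Since ||x|| > R, scale = R/||x|| = 2/6.384819 = 0.313243, proj(x) = scale * x
proj(x) = [-1.587077, -1.166705, 0.013313, -0.346134]
Step 3: Dot product.
a^T * proj(x) = -2*(-1.587077) + 3*(-1.166705) - 4*0.013313 + 0*(-0.346134) = -0.3792


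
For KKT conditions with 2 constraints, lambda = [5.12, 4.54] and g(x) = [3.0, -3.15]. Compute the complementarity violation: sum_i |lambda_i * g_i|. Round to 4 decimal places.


KKT complementary slackness check:
lambda_1 * g_1 = 5.12 * 3.0 = 15.36
lambda_2 * g_2 = 4.54 * -3.15 = -14.301
Total violation = 15.36 + 14.301 = 29.661


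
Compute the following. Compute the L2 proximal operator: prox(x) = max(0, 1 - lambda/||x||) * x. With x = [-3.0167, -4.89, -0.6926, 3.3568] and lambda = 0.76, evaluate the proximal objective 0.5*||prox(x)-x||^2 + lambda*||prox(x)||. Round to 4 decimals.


Step 1: Compute ||x||.
||x|| = 6.6903
Step 2: Compute scaling factor.
scale = max(0, 1 - 0.76/6.6903) = 0.8864
Step 3: prox(x) = [-2.674, -4.3345, -0.6139, 2.9755]
||prox(x)|| = 5.9303
Step 4: Proximal objective.
0.5*||prox-x||^2 = 0.2888
lambda*||prox|| = 4.507
Total = 4.7958


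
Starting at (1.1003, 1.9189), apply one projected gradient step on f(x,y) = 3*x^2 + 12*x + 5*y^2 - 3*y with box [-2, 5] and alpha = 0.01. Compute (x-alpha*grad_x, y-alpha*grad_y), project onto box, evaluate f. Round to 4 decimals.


Step 1: Compute gradient at (1.1003, 1.9189).
grad_x = 2*3*1.1003 + 12 = 18.6018
grad_y = 2*5*1.9189 - 3 = 16.189
Step 2: Gradient step.
x_raw = 1.1003 - 0.01*18.6018 = 0.9143
y_raw = 1.9189 - 0.01*16.189 = 1.757
Step 3: Project onto [-2, 5].
x_proj = clip(0.9143) = 0.9143
y_proj = clip(1.757) = 1.757
Step 4: Evaluate f.
f(0.9143, 1.757) = 23.6435


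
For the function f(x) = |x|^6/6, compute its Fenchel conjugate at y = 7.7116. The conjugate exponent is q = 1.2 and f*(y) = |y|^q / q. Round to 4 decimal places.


The conjugate exponent q satisfies 1/p + 1/q = 1.
p = 6, so q = 6/(6 - 1) = 1.2
|y|^q = 7.7116^1.2 = 11.6031
f*(7.7116) = 11.6031 / 1.2 = 9.6692


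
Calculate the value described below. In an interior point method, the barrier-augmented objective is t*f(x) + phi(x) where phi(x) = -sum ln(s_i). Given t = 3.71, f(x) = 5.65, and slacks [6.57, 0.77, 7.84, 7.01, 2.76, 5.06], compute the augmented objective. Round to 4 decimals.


Step 1: Compute log-barrier.
ln values: [1.8825, -0.2614, 2.0592, 1.9473, 1.0152, 1.6214]
phi = -(1.8825 - 0.2614 + 2.0592 + 1.9473 + 1.0152 + 1.6214) = -8.2643
Step 2: Compute augmented objective.
t*f(x) = 3.71*5.65 = 20.9615
Total = 20.9615 - 8.2643 = 12.6972


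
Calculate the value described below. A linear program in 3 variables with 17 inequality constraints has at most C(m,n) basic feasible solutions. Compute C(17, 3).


Each vertex corresponds to some choice of n active constraints out of m, so the number of vertices is at most C(m, n) = m! / (n!(m-n)!).
m = 17, n = 3
Numerator: 17 * 16 * 15
Denominator: 3! = 6
C(17, 3) = 680


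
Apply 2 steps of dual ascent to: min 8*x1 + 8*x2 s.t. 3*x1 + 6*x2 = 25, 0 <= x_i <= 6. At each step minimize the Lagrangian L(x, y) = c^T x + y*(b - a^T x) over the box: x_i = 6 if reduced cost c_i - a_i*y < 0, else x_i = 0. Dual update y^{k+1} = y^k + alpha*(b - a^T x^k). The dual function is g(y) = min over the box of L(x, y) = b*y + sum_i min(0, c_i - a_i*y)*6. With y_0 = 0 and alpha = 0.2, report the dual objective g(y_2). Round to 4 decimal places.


Dual ascent for LP: min 8*x1 + 8*x2, 3*x1 + 6*x2 = 25, 0 <= x_i <= 6
Step 1: y^k = 0.0, reduced costs: (8.0, 8.0)
  x^k = (0.0, 0.0), subgradient = b - a^T x = 25.0
  y^{k+1} = 0.0 + 0.2*25.0 = 5.0
Step 2: y^k = 5.0, reduced costs: (-7.0, -22.0)
  x^k = (6.0, 6.0), subgradient = b - a^T x = -29.0
  y^{k+1} = 5.0 + 0.2*-29.0 = -0.8
Dual objective at y_2 = -0.8: reduced costs (10.4, 12.8), box minimizer x = (0.0, 0.0)
g(y_2) = b*y + (c1 - a1*y)*x1 + (c2 - a2*y)*x2 = 25*(-0.8) + 10.4*0.0 + 12.8*0.0 = -20.0 + 0.0 + 0.0 = -20.0


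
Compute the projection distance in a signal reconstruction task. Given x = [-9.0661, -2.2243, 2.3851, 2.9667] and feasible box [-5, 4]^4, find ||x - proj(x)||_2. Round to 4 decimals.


Project each component onto [-5, 4].
clip(-9.0661) = -5.0, clip(-2.2243) = -2.2243, clip(2.3851) = 2.3851, clip(2.9667) = 2.9667
Projection = [-5.0, -2.2243, 2.3851, 2.9667]
Squared diffs: [16.5332, 0.0, 0.0, 0.0]
Distance = sqrt(16.5332) = 4.0661


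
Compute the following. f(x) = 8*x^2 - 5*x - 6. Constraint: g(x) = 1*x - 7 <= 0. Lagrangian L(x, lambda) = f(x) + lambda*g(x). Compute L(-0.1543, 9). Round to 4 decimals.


Step 1: Evaluate f(x).
f(-0.1543) = 8*(-0.1543)^2 - 5*(-0.1543) - 6 = -5.038
Step 2: Evaluate g(x).
g(-0.1543) = 1*-0.1543 - 7 = -7.1543
Step 3: Compute Lagrangian.
L = -5.038 + 9*-7.1543 = -69.4267


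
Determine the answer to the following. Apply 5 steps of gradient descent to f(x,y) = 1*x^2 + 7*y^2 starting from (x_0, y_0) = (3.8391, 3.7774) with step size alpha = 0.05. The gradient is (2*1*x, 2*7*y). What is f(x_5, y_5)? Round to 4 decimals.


Gradient descent on f(x,y) = 1*x^2 + 7*y^2.
Starting point: (3.8391, 3.7774), alpha = 0.05
Step 1: grad_x = 2*1*3.8391 = 7.6782, grad_y = 2*7*3.7774 = 52.8836
  x_1 = 3.8391 - 0.05*7.6782 = 3.4552
  y_1 = 3.7774 - 0.05*52.8836 = 1.1332
Step 2: grad_x = 2*1*3.4552 = 6.9104, grad_y = 2*7*1.1332 = 15.8651
  x_2 = 3.4552 - 0.05*6.9104 = 3.1097
  y_2 = 1.1332 - 0.05*15.8651 = 0.34
Step 3: grad_x = 2*1*3.1097 = 6.2193, grad_y = 2*7*0.34 = 4.7595
  x_3 = 3.1097 - 0.05*6.2193 = 2.7987
  y_3 = 0.34 - 0.05*4.7595 = 0.102
Step 4: grad_x = 2*1*2.7987 = 5.5974, grad_y = 2*7*0.102 = 1.4279
  x_4 = 2.7987 - 0.05*5.5974 = 2.5188
  y_4 = 0.102 - 0.05*1.4279 = 0.0306
Step 5: grad_x = 2*1*2.5188 = 5.0377, grad_y = 2*7*0.0306 = 0.4284
  x_5 = 2.5188 - 0.05*5.0377 = 2.267
  y_5 = 0.0306 - 0.05*0.4284 = 0.0092
f(2.267, 0.0092) = 1*2.267^2 + 7*0.0092^2 = 5.1397


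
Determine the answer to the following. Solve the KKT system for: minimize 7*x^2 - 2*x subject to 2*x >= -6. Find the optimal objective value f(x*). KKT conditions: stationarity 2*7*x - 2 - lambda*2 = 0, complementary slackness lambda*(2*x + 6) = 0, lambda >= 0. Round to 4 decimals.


Step 1: Try lambda = 0 (constraint inactive).
Stationarity: 2*7*x - 2 = 0
x* = 2/(2*7) = 1/7 = 0.1429 (rounded; the exact value 1/7 is used below)
Check constraint: 2*0.1429 = 0.2858 >= -6 -- satisfied.
Step 2: Compute optimal value.
f(x*) = 7*(1/7)^2 - 2*(1/7) = -0.1429


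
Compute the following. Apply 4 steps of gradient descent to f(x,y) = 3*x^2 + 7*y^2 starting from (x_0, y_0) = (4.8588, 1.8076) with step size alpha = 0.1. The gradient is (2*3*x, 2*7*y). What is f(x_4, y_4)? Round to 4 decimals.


Gradient descent on f(x,y) = 3*x^2 + 7*y^2.
Starting point: (4.8588, 1.8076), alpha = 0.1
Step 1: grad_x = 2*3*4.8588 = 29.1528, grad_y = 2*7*1.8076 = 25.3064
  x_1 = 4.8588 - 0.1*29.1528 = 1.9435
  y_1 = 1.8076 - 0.1*25.3064 = -0.723
Step 2: grad_x = 2*3*1.9435 = 11.6611, grad_y = 2*7*-0.723 = -10.1226
  x_2 = 1.9435 - 0.1*11.6611 = 0.7774
  y_2 = -0.723 - 0.1*-10.1226 = 0.2892
Step 3: grad_x = 2*3*0.7774 = 4.6644, grad_y = 2*7*0.2892 = 4.049
  x_3 = 0.7774 - 0.1*4.6644 = 0.311
  y_3 = 0.2892 - 0.1*4.049 = -0.1157
Step 4: grad_x = 2*3*0.311 = 1.8658, grad_y = 2*7*-0.1157 = -1.6196
  x_4 = 0.311 - 0.1*1.8658 = 0.1244
  y_4 = -0.1157 - 0.1*-1.6196 = 0.0463
f(0.1244, 0.0463) = 3*0.1244^2 + 7*0.0463^2 = 0.0614


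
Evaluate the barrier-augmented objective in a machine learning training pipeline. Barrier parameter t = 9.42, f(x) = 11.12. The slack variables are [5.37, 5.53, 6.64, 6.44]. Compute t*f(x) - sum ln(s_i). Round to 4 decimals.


Step 1: Compute log-barrier.
ln values: [1.6808, 1.7102, 1.8931, 1.8625]
phi = -(1.6808 + 1.7102 + 1.8931 + 1.8625) = -7.1467
Step 2: Compute augmented objective.
t*f(x) = 9.42*11.12 = 104.7504
Total = 104.7504 - 7.1467 = 97.6037


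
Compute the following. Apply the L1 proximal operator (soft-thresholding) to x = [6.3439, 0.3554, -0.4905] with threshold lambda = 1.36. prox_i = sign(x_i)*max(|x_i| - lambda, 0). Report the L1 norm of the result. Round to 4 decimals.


Soft-thresholding with lambda = 1.36:
prox(6.3439) = sign(6.3439)*max(|6.3439| - 1.36, 0) = 4.9839
prox(0.3554) = sign(0.3554)*max(|0.3554| - 1.36, 0) = 0.0
prox(-0.4905) = sign(-0.4905)*max(|-0.4905| - 1.36, 0) = 0.0
prox(x) = [4.9839, 0.0, 0.0]
||prox(x)||_1 = 4.9839 + 0.0 + 0.0 = 4.9839


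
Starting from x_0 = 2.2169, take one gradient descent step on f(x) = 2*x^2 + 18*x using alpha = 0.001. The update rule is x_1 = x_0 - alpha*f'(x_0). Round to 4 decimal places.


We compute the gradient at x_0 and apply the update.
f'(x) = 4*x + 18
f'(2.2169) = 4*2.2169 + 18 = 26.8676
x_1 = 2.2169 - 0.001*26.8676 = 2.19


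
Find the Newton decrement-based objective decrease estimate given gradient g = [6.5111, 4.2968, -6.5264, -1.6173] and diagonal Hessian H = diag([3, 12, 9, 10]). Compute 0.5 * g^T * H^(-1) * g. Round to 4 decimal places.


Step 1: H is diagonal, so H^(-1) * g = [2.1704, 0.3581, -0.7252, -0.1617].
Step 2: g^T H^(-1) g = sum_i g_i^2 / H_ii
  = (6.5111)^2/3 + (4.2968)^2/12 + (-6.5264)^2/9 + (-1.6173)^2/10
  = 14.1315 + 1.5385 + 4.7327 + 0.2616 = 20.6642
Step 3: Objective decrease = 0.5 * g^T H^(-1) g = 10.3321


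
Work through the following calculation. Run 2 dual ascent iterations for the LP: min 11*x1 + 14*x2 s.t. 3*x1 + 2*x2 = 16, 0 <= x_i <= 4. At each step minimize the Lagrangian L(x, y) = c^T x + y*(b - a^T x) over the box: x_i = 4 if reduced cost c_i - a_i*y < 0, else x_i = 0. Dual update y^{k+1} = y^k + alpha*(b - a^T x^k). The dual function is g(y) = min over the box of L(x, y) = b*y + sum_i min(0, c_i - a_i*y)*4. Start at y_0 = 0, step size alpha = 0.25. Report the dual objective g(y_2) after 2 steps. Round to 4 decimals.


Dual ascent for LP: min 11*x1 + 14*x2, 3*x1 + 2*x2 = 16, 0 <= x_i <= 4
Step 1: y^k = 0.0, reduced costs: (11.0, 14.0)
  x^k = (0.0, 0.0), subgradient = b - a^T x = 16.0
  y^{k+1} = 0.0 + 0.25*16.0 = 4.0
Step 2: y^k = 4.0, reduced costs: (-1.0, 6.0)
  x^k = (4.0, 0.0), subgradient = b - a^T x = 4.0
  y^{k+1} = 4.0 + 0.25*4.0 = 5.0
Dual objective at y_2 = 5.0: reduced costs (-4.0, 4.0), box minimizer x = (4.0, 0.0)
g(y_2) = b*y + (c1 - a1*y)*x1 + (c2 - a2*y)*x2 = 16*5.0 + (-4.0)*4.0 + 4.0*0.0 = 80.0 - 16.0 + 0.0 = 64.0


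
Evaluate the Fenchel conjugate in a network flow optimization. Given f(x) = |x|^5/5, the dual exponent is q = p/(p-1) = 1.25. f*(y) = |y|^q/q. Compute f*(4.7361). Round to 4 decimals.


The conjugate exponent q satisfies 1/p + 1/q = 1.
p = 5, so q = 5/(5 - 1) = 1.25
|y|^q = 4.7361^1.25 = 6.9868
f*(4.7361) = 6.9868 / 1.25 = 5.5894


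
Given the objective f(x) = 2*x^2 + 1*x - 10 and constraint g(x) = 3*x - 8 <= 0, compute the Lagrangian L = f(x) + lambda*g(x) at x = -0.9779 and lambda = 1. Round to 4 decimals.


Step 1: Evaluate f(x).
f(-0.9779) = 2*(-0.9779)^2 + 1*(-0.9779) - 10 = -9.0653
Step 2: Evaluate g(x).
g(-0.9779) = 3*-0.9779 - 8 = -10.9337
Step 3: Compute Lagrangian.
L = -9.0653 + 1*-10.9337 = -19.999


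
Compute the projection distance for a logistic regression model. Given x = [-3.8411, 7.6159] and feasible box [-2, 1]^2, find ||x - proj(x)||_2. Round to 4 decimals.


Project each component onto [-2, 1].
clip(-3.8411) = -2.0, clip(7.6159) = 1.0
Projection = [-2.0, 1.0]
Squared diffs: [3.3896, 43.7701]
Distance = sqrt(47.1597) = 6.8673


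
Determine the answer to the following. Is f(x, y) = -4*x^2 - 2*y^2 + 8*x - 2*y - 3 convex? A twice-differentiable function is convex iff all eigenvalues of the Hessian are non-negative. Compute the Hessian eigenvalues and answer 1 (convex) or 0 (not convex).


The Hessian of f(x,y) = -4*x^2 - 2*y^2 + 8*x - 2*y - 3 is:
H = [[-8, 0], [0, -4]]
Trace = -8 - 4 = -12
Determinant = -8*-4 - (0)^2 = 32
Discriminant = (-12)^2 - 4*32 = 16.0
Eigenvalues: lambda_1 = -8.0, lambda_2 = -4.0
The function is not convex.

0


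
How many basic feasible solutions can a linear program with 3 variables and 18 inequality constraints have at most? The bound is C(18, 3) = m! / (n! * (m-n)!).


Each vertex corresponds to some choice of n active constraints out of m, so the number of vertices is at most C(m, n) = m! / (n!(m-n)!).
m = 18, n = 3
Numerator: 18 * 17 * 16
Denominator: 3! = 6
C(18, 3) = 816


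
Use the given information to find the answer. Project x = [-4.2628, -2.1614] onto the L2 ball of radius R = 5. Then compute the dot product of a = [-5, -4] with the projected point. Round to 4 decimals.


Step 1: Compute ||x|| (intermediates to 6 decimals).
||x|| = sqrt((-4.2628)^2 + (-2.1614)^2) = 4.779447
Step 2: Project.
Since ||x|| <= R, proj = x (no scaling needed).
proj(x) = [-4.2628, -2.1614]
Step 3: Dot product.
a^T * proj(x) = -5*(-4.2628) - 4*(-2.1614) = 29.9596


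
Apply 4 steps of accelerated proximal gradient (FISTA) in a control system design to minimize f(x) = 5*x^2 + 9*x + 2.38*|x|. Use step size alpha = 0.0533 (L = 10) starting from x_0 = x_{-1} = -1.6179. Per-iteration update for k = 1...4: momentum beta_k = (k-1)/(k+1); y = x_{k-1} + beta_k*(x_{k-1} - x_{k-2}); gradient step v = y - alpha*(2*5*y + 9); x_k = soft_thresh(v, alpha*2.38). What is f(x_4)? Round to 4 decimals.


FISTA on f(x) = 5*x^2 + 9*x + 2.38*|x|
L = 10, alpha = 0.0533
Iteration 1: beta = 0.0, y = -1.6179 + 0.0*(-1.6179 + 1.6179) = -1.6179
  grad(y) = -7.179, v = y - alpha*grad = -1.2353
  prox(v) = soft_thresh(-1.2353, 0.1269) = -1.1084
Iteration 2: beta = 0.3333, y = -1.1084 + 0.3333*(-1.1084 + 1.6179) = -0.9386
  grad(y) = -0.3857, v = y - alpha*grad = -0.918
  prox(v) = soft_thresh(-0.918, 0.1269) = -0.7912
Iteration 3: beta = 0.5, y = -0.7912 + 0.5*(-0.7912 + 1.1084) = -0.6325
  grad(y) = 2.6746, v = y - alpha*grad = -0.7751
  prox(v) = soft_thresh(-0.7751, 0.1269) = -0.6482
Iteration 4: beta = 0.6, y = -0.6482 + 0.6*(-0.6482 + 0.7912) = -0.5625
  grad(y) = 3.3751, v = y - alpha*grad = -0.7424
  prox(v) = soft_thresh(-0.7424, 0.1269) = -0.6155
f(x_4) = 5*(-0.6155)^2 + 9*(-0.6155) + 2.38*|-0.6155| = -2.1804


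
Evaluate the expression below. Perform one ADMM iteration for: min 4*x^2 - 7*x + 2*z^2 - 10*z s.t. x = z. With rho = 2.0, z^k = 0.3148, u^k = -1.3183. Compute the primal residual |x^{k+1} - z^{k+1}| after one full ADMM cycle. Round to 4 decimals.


ADMM iteration with rho = 2.0, z^k = 0.3148, u^k = -1.3183
Step 1: x-update.
Minimize 4*x^2 - 7*x + (2.0/2)*(x - 0.3148 - 1.3183)^2
FOC: (2*4 + 2.0)*x = 7 + 2.0*(0.3148 + 1.3183)
x^{k+1} = 1.0266
Step 2: z-update.
Minimize 2*z^2 - 10*z + (2.0/2)*(1.0266 - z - 1.3183)^2
FOC: (2*2 + 2.0)*z = 10 + 2.0*(1.0266 - 1.3183)
z^{k+1} = 1.5694
Step 3: u-update.
u^{k+1} = -1.3183 + 1.0266 - 1.5694 = -1.8611
Step 4: Primal residual = |1.0266 - 1.5694| = 0.5428


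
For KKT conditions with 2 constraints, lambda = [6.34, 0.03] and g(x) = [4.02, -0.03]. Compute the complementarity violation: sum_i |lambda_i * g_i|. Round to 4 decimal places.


KKT complementary slackness check:
lambda_1 * g_1 = 6.34 * 4.02 = 25.4868
lambda_2 * g_2 = 0.03 * -0.03 = -0.0009
Total violation = 25.4868 + 0.0009 = 25.4877


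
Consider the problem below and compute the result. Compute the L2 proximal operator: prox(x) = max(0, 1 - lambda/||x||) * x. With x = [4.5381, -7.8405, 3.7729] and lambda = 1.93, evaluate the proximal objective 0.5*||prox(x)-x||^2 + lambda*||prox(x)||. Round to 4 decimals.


Step 1: Compute ||x||.
||x|| = 9.8134
Step 2: Compute scaling factor.
scale = max(0, 1 - 1.93/9.8134) = 0.8033
Step 3: prox(x) = [3.6456, -6.2985, 3.0309]
||prox(x)|| = 7.8834
Step 4: Proximal objective.
0.5*||prox-x||^2 = 1.8625
lambda*||prox|| = 15.215
Total = 17.0774


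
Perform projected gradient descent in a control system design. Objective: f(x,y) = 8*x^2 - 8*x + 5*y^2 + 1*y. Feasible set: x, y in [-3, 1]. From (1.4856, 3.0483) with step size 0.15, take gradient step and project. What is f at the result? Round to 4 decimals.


Step 1: Compute gradient at (1.4856, 3.0483).
grad_x = 2*8*1.4856 - 8 = 15.7696
grad_y = 2*5*3.0483 + 1 = 31.483
Step 2: Gradient step.
x_raw = 1.4856 - 0.15*15.7696 = -0.8798
y_raw = 3.0483 - 0.15*31.483 = -1.6742
Step 3: Project onto [-3, 1].
x_proj = clip(-0.8798) = -0.8798
y_proj = clip(-1.6742) = -1.6742
Step 4: Evaluate f.
f(-0.8798, -1.6742) = 25.5714
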